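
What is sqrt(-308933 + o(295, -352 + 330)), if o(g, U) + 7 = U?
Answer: I*sqrt(308962) ≈ 555.84*I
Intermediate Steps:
o(g, U) = -7 + U
sqrt(-308933 + o(295, -352 + 330)) = sqrt(-308933 + (-7 + (-352 + 330))) = sqrt(-308933 + (-7 - 22)) = sqrt(-308933 - 29) = sqrt(-308962) = I*sqrt(308962)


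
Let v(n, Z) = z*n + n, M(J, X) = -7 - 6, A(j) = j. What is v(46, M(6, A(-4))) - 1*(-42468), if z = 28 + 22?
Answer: 44814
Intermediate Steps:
z = 50
M(J, X) = -13
v(n, Z) = 51*n (v(n, Z) = 50*n + n = 51*n)
v(46, M(6, A(-4))) - 1*(-42468) = 51*46 - 1*(-42468) = 2346 + 42468 = 44814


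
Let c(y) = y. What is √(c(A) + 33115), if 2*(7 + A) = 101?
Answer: √132634/2 ≈ 182.09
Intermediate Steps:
A = 87/2 (A = -7 + (½)*101 = -7 + 101/2 = 87/2 ≈ 43.500)
√(c(A) + 33115) = √(87/2 + 33115) = √(66317/2) = √132634/2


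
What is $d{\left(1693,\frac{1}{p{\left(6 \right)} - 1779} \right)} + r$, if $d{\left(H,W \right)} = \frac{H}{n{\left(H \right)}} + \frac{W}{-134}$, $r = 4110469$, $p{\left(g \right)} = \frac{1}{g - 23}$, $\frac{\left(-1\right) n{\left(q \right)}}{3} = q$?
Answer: $\frac{49975439770627}{12158088} \approx 4.1105 \cdot 10^{6}$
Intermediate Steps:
$n{\left(q \right)} = - 3 q$
$p{\left(g \right)} = \frac{1}{-23 + g}$
$d{\left(H,W \right)} = - \frac{1}{3} - \frac{W}{134}$ ($d{\left(H,W \right)} = \frac{H}{\left(-3\right) H} + \frac{W}{-134} = H \left(- \frac{1}{3 H}\right) + W \left(- \frac{1}{134}\right) = - \frac{1}{3} - \frac{W}{134}$)
$d{\left(1693,\frac{1}{p{\left(6 \right)} - 1779} \right)} + r = \left(- \frac{1}{3} - \frac{1}{134 \left(\frac{1}{-23 + 6} - 1779\right)}\right) + 4110469 = \left(- \frac{1}{3} - \frac{1}{134 \left(\frac{1}{-17} - 1779\right)}\right) + 4110469 = \left(- \frac{1}{3} - \frac{1}{134 \left(- \frac{1}{17} - 1779\right)}\right) + 4110469 = \left(- \frac{1}{3} - \frac{1}{134 \left(- \frac{30244}{17}\right)}\right) + 4110469 = \left(- \frac{1}{3} - - \frac{17}{4052696}\right) + 4110469 = \left(- \frac{1}{3} + \frac{17}{4052696}\right) + 4110469 = - \frac{4052645}{12158088} + 4110469 = \frac{49975439770627}{12158088}$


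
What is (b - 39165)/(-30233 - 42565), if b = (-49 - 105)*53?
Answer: 47327/72798 ≈ 0.65011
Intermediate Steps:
b = -8162 (b = -154*53 = -8162)
(b - 39165)/(-30233 - 42565) = (-8162 - 39165)/(-30233 - 42565) = -47327/(-72798) = -47327*(-1/72798) = 47327/72798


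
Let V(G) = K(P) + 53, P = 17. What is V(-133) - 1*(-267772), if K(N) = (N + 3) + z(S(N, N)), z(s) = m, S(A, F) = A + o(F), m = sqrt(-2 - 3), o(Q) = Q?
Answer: 267845 + I*sqrt(5) ≈ 2.6785e+5 + 2.2361*I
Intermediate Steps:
m = I*sqrt(5) (m = sqrt(-5) = I*sqrt(5) ≈ 2.2361*I)
S(A, F) = A + F
z(s) = I*sqrt(5)
K(N) = 3 + N + I*sqrt(5) (K(N) = (N + 3) + I*sqrt(5) = (3 + N) + I*sqrt(5) = 3 + N + I*sqrt(5))
V(G) = 73 + I*sqrt(5) (V(G) = (3 + 17 + I*sqrt(5)) + 53 = (20 + I*sqrt(5)) + 53 = 73 + I*sqrt(5))
V(-133) - 1*(-267772) = (73 + I*sqrt(5)) - 1*(-267772) = (73 + I*sqrt(5)) + 267772 = 267845 + I*sqrt(5)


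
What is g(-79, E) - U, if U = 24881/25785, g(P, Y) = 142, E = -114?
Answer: 3636589/25785 ≈ 141.04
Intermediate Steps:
U = 24881/25785 (U = 24881*(1/25785) = 24881/25785 ≈ 0.96494)
g(-79, E) - U = 142 - 1*24881/25785 = 142 - 24881/25785 = 3636589/25785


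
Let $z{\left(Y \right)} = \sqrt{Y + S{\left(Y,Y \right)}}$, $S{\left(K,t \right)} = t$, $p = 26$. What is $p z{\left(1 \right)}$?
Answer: $26 \sqrt{2} \approx 36.77$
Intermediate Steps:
$z{\left(Y \right)} = \sqrt{2} \sqrt{Y}$ ($z{\left(Y \right)} = \sqrt{Y + Y} = \sqrt{2 Y} = \sqrt{2} \sqrt{Y}$)
$p z{\left(1 \right)} = 26 \sqrt{2} \sqrt{1} = 26 \sqrt{2} \cdot 1 = 26 \sqrt{2}$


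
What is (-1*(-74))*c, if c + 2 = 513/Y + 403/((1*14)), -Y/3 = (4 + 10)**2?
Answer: 187923/98 ≈ 1917.6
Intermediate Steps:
Y = -588 (Y = -3*(4 + 10)**2 = -3*14**2 = -3*196 = -588)
c = 5079/196 (c = -2 + (513/(-588) + 403/((1*14))) = -2 + (513*(-1/588) + 403/14) = -2 + (-171/196 + 403*(1/14)) = -2 + (-171/196 + 403/14) = -2 + 5471/196 = 5079/196 ≈ 25.913)
(-1*(-74))*c = -1*(-74)*(5079/196) = 74*(5079/196) = 187923/98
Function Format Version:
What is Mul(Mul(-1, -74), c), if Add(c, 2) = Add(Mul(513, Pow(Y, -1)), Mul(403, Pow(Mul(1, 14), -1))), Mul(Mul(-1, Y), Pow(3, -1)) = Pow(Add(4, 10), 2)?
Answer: Rational(187923, 98) ≈ 1917.6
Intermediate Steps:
Y = -588 (Y = Mul(-3, Pow(Add(4, 10), 2)) = Mul(-3, Pow(14, 2)) = Mul(-3, 196) = -588)
c = Rational(5079, 196) (c = Add(-2, Add(Mul(513, Pow(-588, -1)), Mul(403, Pow(Mul(1, 14), -1)))) = Add(-2, Add(Mul(513, Rational(-1, 588)), Mul(403, Pow(14, -1)))) = Add(-2, Add(Rational(-171, 196), Mul(403, Rational(1, 14)))) = Add(-2, Add(Rational(-171, 196), Rational(403, 14))) = Add(-2, Rational(5471, 196)) = Rational(5079, 196) ≈ 25.913)
Mul(Mul(-1, -74), c) = Mul(Mul(-1, -74), Rational(5079, 196)) = Mul(74, Rational(5079, 196)) = Rational(187923, 98)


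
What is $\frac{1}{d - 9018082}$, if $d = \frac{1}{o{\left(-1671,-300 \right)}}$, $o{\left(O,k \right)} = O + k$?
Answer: $- \frac{1971}{17774639623} \approx -1.1089 \cdot 10^{-7}$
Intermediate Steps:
$d = - \frac{1}{1971}$ ($d = \frac{1}{-1671 - 300} = \frac{1}{-1971} = - \frac{1}{1971} \approx -0.00050736$)
$\frac{1}{d - 9018082} = \frac{1}{- \frac{1}{1971} - 9018082} = \frac{1}{- \frac{17774639623}{1971}} = - \frac{1971}{17774639623}$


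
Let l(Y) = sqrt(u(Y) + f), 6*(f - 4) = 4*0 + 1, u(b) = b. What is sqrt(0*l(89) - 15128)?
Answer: 2*I*sqrt(3782) ≈ 123.0*I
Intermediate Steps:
f = 25/6 (f = 4 + (4*0 + 1)/6 = 4 + (0 + 1)/6 = 4 + (1/6)*1 = 4 + 1/6 = 25/6 ≈ 4.1667)
l(Y) = sqrt(25/6 + Y) (l(Y) = sqrt(Y + 25/6) = sqrt(25/6 + Y))
sqrt(0*l(89) - 15128) = sqrt(0*(sqrt(150 + 36*89)/6) - 15128) = sqrt(0*(sqrt(150 + 3204)/6) - 15128) = sqrt(0*(sqrt(3354)/6) - 15128) = sqrt(0 - 15128) = sqrt(-15128) = 2*I*sqrt(3782)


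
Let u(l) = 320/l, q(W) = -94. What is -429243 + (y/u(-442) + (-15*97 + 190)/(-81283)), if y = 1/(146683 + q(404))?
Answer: -818322127754580503/1906430989920 ≈ -4.2924e+5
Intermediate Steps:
y = 1/146589 (y = 1/(146683 - 94) = 1/146589 ≈ 6.8218e-6)
-429243 + (y/u(-442) + (-15*97 + 190)/(-81283)) = -429243 + (1/(146589*((320/(-442)))) + (-15*97 + 190)/(-81283)) = -429243 + (1/(146589*((320*(-1/442)))) + (-1455 + 190)*(-1/81283)) = -429243 + (1/(146589*(-160/221)) - 1265*(-1/81283)) = -429243 + ((1/146589)*(-221/160) + 1265/81283) = -429243 + (-221/23454240 + 1265/81283) = -429243 + 29651650057/1906430989920 = -818322127754580503/1906430989920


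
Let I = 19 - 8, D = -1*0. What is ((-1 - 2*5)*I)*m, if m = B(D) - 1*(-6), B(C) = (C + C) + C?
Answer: -726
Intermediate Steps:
D = 0
B(C) = 3*C (B(C) = 2*C + C = 3*C)
I = 11
m = 6 (m = 3*0 - 1*(-6) = 0 + 6 = 6)
((-1 - 2*5)*I)*m = ((-1 - 2*5)*11)*6 = ((-1 - 10)*11)*6 = -11*11*6 = -121*6 = -726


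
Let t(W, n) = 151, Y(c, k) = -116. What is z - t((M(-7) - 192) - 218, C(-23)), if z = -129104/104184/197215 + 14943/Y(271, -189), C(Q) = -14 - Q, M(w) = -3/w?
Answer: -83365456015763/297926389620 ≈ -279.82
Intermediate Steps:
z = -38378571183143/297926389620 (z = -129104/104184/197215 + 14943/(-116) = -129104*1/104184*(1/197215) + 14943*(-1/116) = -16138/13023*1/197215 - 14943/116 = -16138/2568330945 - 14943/116 = -38378571183143/297926389620 ≈ -128.82)
z - t((M(-7) - 192) - 218, C(-23)) = -38378571183143/297926389620 - 1*151 = -38378571183143/297926389620 - 151 = -83365456015763/297926389620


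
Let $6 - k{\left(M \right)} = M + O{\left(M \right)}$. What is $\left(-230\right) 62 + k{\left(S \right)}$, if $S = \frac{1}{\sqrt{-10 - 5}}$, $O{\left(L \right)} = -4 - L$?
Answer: $-14250$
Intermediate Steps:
$S = - \frac{i \sqrt{15}}{15}$ ($S = \frac{1}{\sqrt{-15}} = \frac{1}{i \sqrt{15}} = - \frac{i \sqrt{15}}{15} \approx - 0.2582 i$)
$k{\left(M \right)} = 10$ ($k{\left(M \right)} = 6 - \left(M - \left(4 + M\right)\right) = 6 - -4 = 6 + 4 = 10$)
$\left(-230\right) 62 + k{\left(S \right)} = \left(-230\right) 62 + 10 = -14260 + 10 = -14250$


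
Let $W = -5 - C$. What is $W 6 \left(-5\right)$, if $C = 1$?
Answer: $180$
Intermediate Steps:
$W = -6$ ($W = -5 - 1 = -6$)
$W 6 \left(-5\right) = \left(-6\right) 6 \left(-5\right) = \left(-36\right) \left(-5\right) = 180$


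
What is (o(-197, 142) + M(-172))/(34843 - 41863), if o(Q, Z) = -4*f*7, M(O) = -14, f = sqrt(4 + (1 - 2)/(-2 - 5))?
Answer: 7/3510 + sqrt(203)/1755 ≈ 0.010113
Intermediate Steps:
f = sqrt(203)/7 (f = sqrt(4 - 1/(-7)) = sqrt(4 - 1*(-1/7)) = sqrt(4 + 1/7) = sqrt(29/7) = sqrt(203)/7 ≈ 2.0354)
o(Q, Z) = -4*sqrt(203) (o(Q, Z) = -4*sqrt(203)/7*7 = -4*sqrt(203))
(o(-197, 142) + M(-172))/(34843 - 41863) = (-4*sqrt(203) - 14)/(34843 - 41863) = (-14 - 4*sqrt(203))/(-7020) = (-14 - 4*sqrt(203))*(-1/7020) = 7/3510 + sqrt(203)/1755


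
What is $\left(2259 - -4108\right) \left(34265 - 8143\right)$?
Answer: $166318774$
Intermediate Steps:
$\left(2259 - -4108\right) \left(34265 - 8143\right) = \left(2259 + 4108\right) 26122 = 6367 \cdot 26122 = 166318774$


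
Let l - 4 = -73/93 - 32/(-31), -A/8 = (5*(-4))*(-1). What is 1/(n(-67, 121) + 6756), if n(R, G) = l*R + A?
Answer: 93/586963 ≈ 0.00015844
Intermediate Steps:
A = -160 (A = -8*5*(-4)*(-1) = -(-160)*(-1) = -8*20 = -160)
l = 395/93 (l = 4 + (-73/93 - 32/(-31)) = 4 + (-73*1/93 - 32*(-1/31)) = 4 + (-73/93 + 32/31) = 4 + 23/93 = 395/93 ≈ 4.2473)
n(R, G) = -160 + 395*R/93 (n(R, G) = 395*R/93 - 160 = -160 + 395*R/93)
1/(n(-67, 121) + 6756) = 1/((-160 + (395/93)*(-67)) + 6756) = 1/((-160 - 26465/93) + 6756) = 1/(-41345/93 + 6756) = 1/(586963/93) = 93/586963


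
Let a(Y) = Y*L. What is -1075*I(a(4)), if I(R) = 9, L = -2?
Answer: -9675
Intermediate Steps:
a(Y) = -2*Y (a(Y) = Y*(-2) = -2*Y)
-1075*I(a(4)) = -1075*9 = -9675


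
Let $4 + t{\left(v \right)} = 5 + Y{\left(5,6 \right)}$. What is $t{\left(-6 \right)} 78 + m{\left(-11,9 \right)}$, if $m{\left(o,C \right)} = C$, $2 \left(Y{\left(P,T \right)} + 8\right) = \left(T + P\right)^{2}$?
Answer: $4182$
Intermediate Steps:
$Y{\left(P,T \right)} = -8 + \frac{\left(P + T\right)^{2}}{2}$ ($Y{\left(P,T \right)} = -8 + \frac{\left(T + P\right)^{2}}{2} = -8 + \frac{\left(P + T\right)^{2}}{2}$)
$t{\left(v \right)} = \frac{107}{2}$ ($t{\left(v \right)} = -4 + \left(5 - \left(8 - \frac{\left(5 + 6\right)^{2}}{2}\right)\right) = -4 + \left(5 - \left(8 - \frac{11^{2}}{2}\right)\right) = -4 + \left(5 + \left(-8 + \frac{1}{2} \cdot 121\right)\right) = -4 + \left(5 + \left(-8 + \frac{121}{2}\right)\right) = -4 + \left(5 + \frac{105}{2}\right) = -4 + \frac{115}{2} = \frac{107}{2}$)
$t{\left(-6 \right)} 78 + m{\left(-11,9 \right)} = \frac{107}{2} \cdot 78 + 9 = 4173 + 9 = 4182$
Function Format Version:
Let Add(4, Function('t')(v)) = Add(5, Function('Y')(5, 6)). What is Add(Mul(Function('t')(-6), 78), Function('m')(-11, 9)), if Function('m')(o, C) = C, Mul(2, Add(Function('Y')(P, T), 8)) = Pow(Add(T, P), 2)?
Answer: 4182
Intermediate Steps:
Function('Y')(P, T) = Add(-8, Mul(Rational(1, 2), Pow(Add(P, T), 2))) (Function('Y')(P, T) = Add(-8, Mul(Rational(1, 2), Pow(Add(T, P), 2))) = Add(-8, Mul(Rational(1, 2), Pow(Add(P, T), 2))))
Function('t')(v) = Rational(107, 2) (Function('t')(v) = Add(-4, Add(5, Add(-8, Mul(Rational(1, 2), Pow(Add(5, 6), 2))))) = Add(-4, Add(5, Add(-8, Mul(Rational(1, 2), Pow(11, 2))))) = Add(-4, Add(5, Add(-8, Mul(Rational(1, 2), 121)))) = Add(-4, Add(5, Add(-8, Rational(121, 2)))) = Add(-4, Add(5, Rational(105, 2))) = Add(-4, Rational(115, 2)) = Rational(107, 2))
Add(Mul(Function('t')(-6), 78), Function('m')(-11, 9)) = Add(Mul(Rational(107, 2), 78), 9) = Add(4173, 9) = 4182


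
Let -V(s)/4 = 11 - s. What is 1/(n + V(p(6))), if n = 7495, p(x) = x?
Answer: 1/7475 ≈ 0.00013378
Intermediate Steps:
V(s) = -44 + 4*s (V(s) = -4*(11 - s) = -44 + 4*s)
1/(n + V(p(6))) = 1/(7495 + (-44 + 4*6)) = 1/(7495 + (-44 + 24)) = 1/(7495 - 20) = 1/7475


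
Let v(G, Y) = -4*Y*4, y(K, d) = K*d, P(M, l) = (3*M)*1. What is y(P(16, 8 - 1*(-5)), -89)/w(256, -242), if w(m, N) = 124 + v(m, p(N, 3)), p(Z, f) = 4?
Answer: -356/5 ≈ -71.200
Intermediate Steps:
P(M, l) = 3*M
v(G, Y) = -16*Y
w(m, N) = 60 (w(m, N) = 124 - 16*4 = 124 - 64 = 60)
y(P(16, 8 - 1*(-5)), -89)/w(256, -242) = ((3*16)*(-89))/60 = (48*(-89))*(1/60) = -4272*1/60 = -356/5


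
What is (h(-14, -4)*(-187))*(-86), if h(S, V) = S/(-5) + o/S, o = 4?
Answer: 1415216/35 ≈ 40435.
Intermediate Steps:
h(S, V) = 4/S - S/5 (h(S, V) = S/(-5) + 4/S = S*(-⅕) + 4/S = -S/5 + 4/S = 4/S - S/5)
(h(-14, -4)*(-187))*(-86) = ((4/(-14) - ⅕*(-14))*(-187))*(-86) = ((4*(-1/14) + 14/5)*(-187))*(-86) = ((-2/7 + 14/5)*(-187))*(-86) = ((88/35)*(-187))*(-86) = -16456/35*(-86) = 1415216/35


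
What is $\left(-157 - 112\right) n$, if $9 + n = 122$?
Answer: $-30397$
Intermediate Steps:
$n = 113$ ($n = -9 + 122 = 113$)
$\left(-157 - 112\right) n = \left(-157 - 112\right) 113 = \left(-269\right) 113 = -30397$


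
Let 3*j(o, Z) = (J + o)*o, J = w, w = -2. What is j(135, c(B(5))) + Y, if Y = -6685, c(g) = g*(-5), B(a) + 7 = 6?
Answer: -700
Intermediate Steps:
B(a) = -1 (B(a) = -7 + 6 = -1)
c(g) = -5*g
J = -2
j(o, Z) = o*(-2 + o)/3 (j(o, Z) = ((-2 + o)*o)/3 = (o*(-2 + o))/3 = o*(-2 + o)/3)
j(135, c(B(5))) + Y = (⅓)*135*(-2 + 135) - 6685 = (⅓)*135*133 - 6685 = 5985 - 6685 = -700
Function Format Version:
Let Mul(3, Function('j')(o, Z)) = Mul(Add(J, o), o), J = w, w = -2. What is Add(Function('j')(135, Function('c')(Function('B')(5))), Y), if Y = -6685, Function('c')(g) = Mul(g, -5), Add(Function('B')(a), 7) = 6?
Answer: -700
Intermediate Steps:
Function('B')(a) = -1 (Function('B')(a) = Add(-7, 6) = -1)
Function('c')(g) = Mul(-5, g)
J = -2
Function('j')(o, Z) = Mul(Rational(1, 3), o, Add(-2, o)) (Function('j')(o, Z) = Mul(Rational(1, 3), Mul(Add(-2, o), o)) = Mul(Rational(1, 3), Mul(o, Add(-2, o))) = Mul(Rational(1, 3), o, Add(-2, o)))
Add(Function('j')(135, Function('c')(Function('B')(5))), Y) = Add(Mul(Rational(1, 3), 135, Add(-2, 135)), -6685) = Add(Mul(Rational(1, 3), 135, 133), -6685) = Add(5985, -6685) = -700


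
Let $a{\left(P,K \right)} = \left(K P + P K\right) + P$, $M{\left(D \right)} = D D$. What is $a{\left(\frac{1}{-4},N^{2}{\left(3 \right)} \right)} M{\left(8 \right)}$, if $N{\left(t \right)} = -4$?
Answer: $-528$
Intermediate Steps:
$M{\left(D \right)} = D^{2}$
$a{\left(P,K \right)} = P + 2 K P$ ($a{\left(P,K \right)} = \left(K P + K P\right) + P = 2 K P + P = P + 2 K P$)
$a{\left(\frac{1}{-4},N^{2}{\left(3 \right)} \right)} M{\left(8 \right)} = \frac{1 + 2 \left(-4\right)^{2}}{-4} \cdot 8^{2} = - \frac{1 + 2 \cdot 16}{4} \cdot 64 = - \frac{1 + 32}{4} \cdot 64 = \left(- \frac{1}{4}\right) 33 \cdot 64 = \left(- \frac{33}{4}\right) 64 = -528$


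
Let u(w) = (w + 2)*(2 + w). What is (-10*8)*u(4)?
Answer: -2880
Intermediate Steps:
u(w) = (2 + w)² (u(w) = (2 + w)*(2 + w) = (2 + w)²)
(-10*8)*u(4) = (-10*8)*(2 + 4)² = -80*6² = -80*36 = -2880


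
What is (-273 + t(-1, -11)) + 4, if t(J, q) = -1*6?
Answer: -275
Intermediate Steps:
t(J, q) = -6
(-273 + t(-1, -11)) + 4 = (-273 - 6) + 4 = -279 + 4 = -275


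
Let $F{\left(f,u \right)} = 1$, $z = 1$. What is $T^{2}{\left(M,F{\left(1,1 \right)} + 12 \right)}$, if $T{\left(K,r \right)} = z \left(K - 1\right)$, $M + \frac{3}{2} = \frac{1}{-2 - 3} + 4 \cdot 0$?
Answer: $\frac{729}{100} \approx 7.29$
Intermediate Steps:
$M = - \frac{17}{10}$ ($M = - \frac{3}{2} + \left(\frac{1}{-2 - 3} + 4 \cdot 0\right) = - \frac{3}{2} + \left(\frac{1}{-5} + 0\right) = - \frac{3}{2} + \left(- \frac{1}{5} + 0\right) = - \frac{3}{2} - \frac{1}{5} = - \frac{17}{10} \approx -1.7$)
$T{\left(K,r \right)} = -1 + K$ ($T{\left(K,r \right)} = 1 \left(K - 1\right) = 1 \left(-1 + K\right) = -1 + K$)
$T^{2}{\left(M,F{\left(1,1 \right)} + 12 \right)} = \left(-1 - \frac{17}{10}\right)^{2} = \left(- \frac{27}{10}\right)^{2} = \frac{729}{100}$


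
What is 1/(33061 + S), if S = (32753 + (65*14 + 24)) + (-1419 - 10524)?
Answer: 1/54805 ≈ 1.8247e-5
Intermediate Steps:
S = 21744 (S = (32753 + (910 + 24)) - 11943 = (32753 + 934) - 11943 = 33687 - 11943 = 21744)
1/(33061 + S) = 1/(33061 + 21744) = 1/54805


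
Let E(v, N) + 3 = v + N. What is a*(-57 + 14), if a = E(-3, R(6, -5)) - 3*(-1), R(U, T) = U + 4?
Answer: -301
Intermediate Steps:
R(U, T) = 4 + U
E(v, N) = -3 + N + v (E(v, N) = -3 + (v + N) = -3 + (N + v) = -3 + N + v)
a = 7 (a = (-3 + (4 + 6) - 3) - 3*(-1) = (-3 + 10 - 3) + 3 = 4 + 3 = 7)
a*(-57 + 14) = 7*(-57 + 14) = 7*(-43) = -301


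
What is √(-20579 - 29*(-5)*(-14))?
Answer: I*√22609 ≈ 150.36*I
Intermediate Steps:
√(-20579 - 29*(-5)*(-14)) = √(-20579 + 145*(-14)) = √(-20579 - 2030) = √(-22609) = I*√22609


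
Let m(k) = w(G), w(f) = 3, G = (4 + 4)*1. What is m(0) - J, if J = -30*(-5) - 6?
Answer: -141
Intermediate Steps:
G = 8 (G = 8*1 = 8)
m(k) = 3
J = 144 (J = -5*(-30) - 6 = 150 - 6 = 144)
m(0) - J = 3 - 1*144 = 3 - 144 = -141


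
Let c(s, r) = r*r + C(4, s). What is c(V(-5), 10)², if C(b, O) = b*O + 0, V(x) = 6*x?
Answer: 400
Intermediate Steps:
C(b, O) = O*b (C(b, O) = O*b + 0 = O*b)
c(s, r) = r² + 4*s (c(s, r) = r*r + s*4 = r² + 4*s)
c(V(-5), 10)² = (10² + 4*(6*(-5)))² = (100 + 4*(-30))² = (100 - 120)² = (-20)² = 400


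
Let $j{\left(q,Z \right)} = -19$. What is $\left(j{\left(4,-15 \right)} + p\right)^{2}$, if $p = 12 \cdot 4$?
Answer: $841$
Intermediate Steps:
$p = 48$
$\left(j{\left(4,-15 \right)} + p\right)^{2} = \left(-19 + 48\right)^{2} = 29^{2} = 841$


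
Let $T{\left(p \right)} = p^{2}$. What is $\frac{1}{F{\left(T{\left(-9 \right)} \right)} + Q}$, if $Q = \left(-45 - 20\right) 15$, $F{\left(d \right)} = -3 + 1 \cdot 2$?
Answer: $- \frac{1}{976} \approx -0.0010246$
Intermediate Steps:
$F{\left(d \right)} = -1$ ($F{\left(d \right)} = -3 + 2 = -1$)
$Q = -975$ ($Q = \left(-65\right) 15 = -975$)
$\frac{1}{F{\left(T{\left(-9 \right)} \right)} + Q} = \frac{1}{-1 - 975} = \frac{1}{-976} = - \frac{1}{976}$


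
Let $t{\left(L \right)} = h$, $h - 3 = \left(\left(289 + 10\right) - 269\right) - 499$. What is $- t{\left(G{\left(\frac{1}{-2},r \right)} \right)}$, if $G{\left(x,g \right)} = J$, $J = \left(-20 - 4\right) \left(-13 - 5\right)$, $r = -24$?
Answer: $466$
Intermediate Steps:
$J = 432$ ($J = \left(-24\right) \left(-18\right) = 432$)
$G{\left(x,g \right)} = 432$
$h = -466$ ($h = 3 + \left(\left(\left(289 + 10\right) - 269\right) - 499\right) = 3 + \left(\left(299 - 269\right) - 499\right) = 3 + \left(30 - 499\right) = 3 - 469 = -466$)
$t{\left(L \right)} = -466$
$- t{\left(G{\left(\frac{1}{-2},r \right)} \right)} = \left(-1\right) \left(-466\right) = 466$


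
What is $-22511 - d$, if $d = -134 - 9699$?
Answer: $-12678$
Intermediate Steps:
$d = -9833$ ($d = -134 - 9699 = -9833$)
$-22511 - d = -22511 - -9833 = -22511 + 9833 = -12678$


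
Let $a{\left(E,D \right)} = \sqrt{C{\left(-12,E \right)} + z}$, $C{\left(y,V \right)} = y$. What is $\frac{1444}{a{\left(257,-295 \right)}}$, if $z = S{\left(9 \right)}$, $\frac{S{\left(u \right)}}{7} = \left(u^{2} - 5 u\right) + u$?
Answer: $\frac{1444 \sqrt{303}}{303} \approx 82.956$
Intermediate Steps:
$S{\left(u \right)} = - 28 u + 7 u^{2}$ ($S{\left(u \right)} = 7 \left(\left(u^{2} - 5 u\right) + u\right) = 7 \left(u^{2} - 4 u\right) = - 28 u + 7 u^{2}$)
$z = 315$ ($z = 7 \cdot 9 \left(-4 + 9\right) = 7 \cdot 9 \cdot 5 = 315$)
$a{\left(E,D \right)} = \sqrt{303}$ ($a{\left(E,D \right)} = \sqrt{-12 + 315} = \sqrt{303}$)
$\frac{1444}{a{\left(257,-295 \right)}} = \frac{1444}{\sqrt{303}} = 1444 \frac{\sqrt{303}}{303} = \frac{1444 \sqrt{303}}{303}$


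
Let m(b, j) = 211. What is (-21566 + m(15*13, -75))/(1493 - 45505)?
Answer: 21355/44012 ≈ 0.48521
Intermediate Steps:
(-21566 + m(15*13, -75))/(1493 - 45505) = (-21566 + 211)/(1493 - 45505) = -21355/(-44012) = -21355*(-1/44012) = 21355/44012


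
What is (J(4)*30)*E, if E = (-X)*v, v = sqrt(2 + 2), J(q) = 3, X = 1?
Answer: -180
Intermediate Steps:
v = 2 (v = sqrt(4) = 2)
E = -2 (E = -1*1*2 = -1*2 = -2)
(J(4)*30)*E = (3*30)*(-2) = 90*(-2) = -180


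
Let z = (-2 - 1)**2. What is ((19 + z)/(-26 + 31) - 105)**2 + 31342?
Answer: 1030559/25 ≈ 41222.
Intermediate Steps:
z = 9 (z = (-3)**2 = 9)
((19 + z)/(-26 + 31) - 105)**2 + 31342 = ((19 + 9)/(-26 + 31) - 105)**2 + 31342 = (28/5 - 105)**2 + 31342 = (-497/5)**2 + 31342 = 247009/25 + 31342 = 1030559/25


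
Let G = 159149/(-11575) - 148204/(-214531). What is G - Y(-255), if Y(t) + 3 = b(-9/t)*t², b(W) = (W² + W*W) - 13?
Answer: 2098680678282131/2483196325 ≈ 8.4515e+5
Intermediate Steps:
b(W) = -13 + 2*W² (b(W) = (W² + W²) - 13 = 2*W² - 13 = -13 + 2*W²)
Y(t) = -3 + t²*(-13 + 162/t²) (Y(t) = -3 + (-13 + 2*(-9/t)²)*t² = -3 + (-13 + 2*(81/t²))*t² = -3 + (-13 + 162/t²)*t² = -3 + t²*(-13 + 162/t²))
G = -32426932819/2483196325 (G = 159149*(-1/11575) - 148204*(-1/214531) = -159149/11575 + 148204/214531 = -32426932819/2483196325 ≈ -13.059)
G - Y(-255) = -32426932819/2483196325 - (159 - 13*(-255)²) = -32426932819/2483196325 - (159 - 13*65025) = -32426932819/2483196325 - (159 - 845325) = -32426932819/2483196325 - 1*(-845166) = -32426932819/2483196325 + 845166 = 2098680678282131/2483196325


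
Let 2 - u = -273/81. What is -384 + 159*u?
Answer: 4229/9 ≈ 469.89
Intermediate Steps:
u = 145/27 (u = 2 - (-273)/81 = 2 - 1*(-91/27) = 2 + 91/27 = 145/27 ≈ 5.3704)
-384 + 159*u = -384 + 159*(145/27) = -384 + 7685/9 = 4229/9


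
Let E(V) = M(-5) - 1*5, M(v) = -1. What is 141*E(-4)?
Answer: -846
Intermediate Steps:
E(V) = -6 (E(V) = -1 - 1*5 = -1 - 5 = -6)
141*E(-4) = 141*(-6) = -846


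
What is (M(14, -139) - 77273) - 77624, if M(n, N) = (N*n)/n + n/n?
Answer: -155035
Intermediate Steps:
M(n, N) = 1 + N (M(n, N) = N + 1 = 1 + N)
(M(14, -139) - 77273) - 77624 = ((1 - 139) - 77273) - 77624 = (-138 - 77273) - 77624 = -77411 - 77624 = -155035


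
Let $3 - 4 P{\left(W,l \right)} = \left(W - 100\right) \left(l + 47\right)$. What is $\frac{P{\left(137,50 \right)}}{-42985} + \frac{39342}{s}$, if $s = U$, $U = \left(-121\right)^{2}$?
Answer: $\frac{3408483053}{1258686770} \approx 2.708$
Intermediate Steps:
$P{\left(W,l \right)} = \frac{3}{4} - \frac{\left(-100 + W\right) \left(47 + l\right)}{4}$ ($P{\left(W,l \right)} = \frac{3}{4} - \frac{\left(W - 100\right) \left(l + 47\right)}{4} = \frac{3}{4} - \frac{\left(-100 + W\right) \left(47 + l\right)}{4}$)
$U = 14641$
$s = 14641$
$\frac{P{\left(137,50 \right)}}{-42985} + \frac{39342}{s} = \frac{\frac{4703}{4} + 25 \cdot 50 - \frac{6439}{4} - \frac{137}{4} \cdot 50}{-42985} + \frac{39342}{14641} = \left(\frac{4703}{4} + 1250 - \frac{6439}{4} - \frac{3425}{2}\right) \left(- \frac{1}{42985}\right) + 39342 \cdot \frac{1}{14641} = \left(- \frac{1793}{2}\right) \left(- \frac{1}{42985}\right) + \frac{39342}{14641} = \frac{1793}{85970} + \frac{39342}{14641} = \frac{3408483053}{1258686770}$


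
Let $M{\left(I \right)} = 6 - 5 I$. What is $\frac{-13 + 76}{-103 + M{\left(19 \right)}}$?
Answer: $- \frac{21}{64} \approx -0.32813$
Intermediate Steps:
$\frac{-13 + 76}{-103 + M{\left(19 \right)}} = \frac{-13 + 76}{-103 + \left(6 - 95\right)} = \frac{63}{-103 + \left(6 - 95\right)} = \frac{63}{-103 - 89} = \frac{63}{-192} = 63 \left(- \frac{1}{192}\right) = - \frac{21}{64}$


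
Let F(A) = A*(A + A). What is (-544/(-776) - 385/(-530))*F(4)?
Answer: 234832/5141 ≈ 45.678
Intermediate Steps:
F(A) = 2*A² (F(A) = A*(2*A) = 2*A²)
(-544/(-776) - 385/(-530))*F(4) = (-544/(-776) - 385/(-530))*(2*4²) = (-544*(-1/776) - 385*(-1/530))*(2*16) = (68/97 + 77/106)*32 = (14677/10282)*32 = 234832/5141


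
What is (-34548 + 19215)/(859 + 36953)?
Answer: -5111/12604 ≈ -0.40551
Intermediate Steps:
(-34548 + 19215)/(859 + 36953) = -15333/37812 = -15333*1/37812 = -5111/12604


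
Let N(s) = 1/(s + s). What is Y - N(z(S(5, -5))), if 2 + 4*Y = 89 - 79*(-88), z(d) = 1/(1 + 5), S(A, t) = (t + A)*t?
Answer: 7027/4 ≈ 1756.8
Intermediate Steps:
S(A, t) = t*(A + t) (S(A, t) = (A + t)*t = t*(A + t))
z(d) = ⅙ (z(d) = 1/6 = ⅙)
N(s) = 1/(2*s)
Y = 7039/4 (Y = -½ + (89 - 79*(-88))/4 = -½ + (89 + 6952)/4 = -½ + (¼)*7041 = -½ + 7041/4 = 7039/4 ≈ 1759.8)
Y - N(z(S(5, -5))) = 7039/4 - 1/(2*⅙) = 7039/4 - 6/2 = 7039/4 - 1*3 = 7039/4 - 3 = 7027/4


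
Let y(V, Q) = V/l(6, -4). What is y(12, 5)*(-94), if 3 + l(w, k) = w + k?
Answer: 1128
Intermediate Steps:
l(w, k) = -3 + k + w (l(w, k) = -3 + (w + k) = -3 + (k + w) = -3 + k + w)
y(V, Q) = -V (y(V, Q) = V/(-3 - 4 + 6) = V/(-1) = V*(-1) = -V)
y(12, 5)*(-94) = -1*12*(-94) = -12*(-94) = 1128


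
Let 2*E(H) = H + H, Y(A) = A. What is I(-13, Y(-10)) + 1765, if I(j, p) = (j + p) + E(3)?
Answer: 1745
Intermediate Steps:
E(H) = H (E(H) = (H + H)/2 = (2*H)/2 = H)
I(j, p) = 3 + j + p (I(j, p) = (j + p) + 3 = 3 + j + p)
I(-13, Y(-10)) + 1765 = (3 - 13 - 10) + 1765 = -20 + 1765 = 1745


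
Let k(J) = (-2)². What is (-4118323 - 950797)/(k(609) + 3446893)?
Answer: -5069120/3446897 ≈ -1.4706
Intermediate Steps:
k(J) = 4
(-4118323 - 950797)/(k(609) + 3446893) = (-4118323 - 950797)/(4 + 3446893) = -5069120/3446897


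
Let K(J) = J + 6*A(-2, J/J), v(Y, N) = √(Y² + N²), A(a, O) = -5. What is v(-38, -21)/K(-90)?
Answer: -√1885/120 ≈ -0.36180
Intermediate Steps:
v(Y, N) = √(N² + Y²)
K(J) = -30 + J (K(J) = J + 6*(-5) = J - 30 = -30 + J)
v(-38, -21)/K(-90) = √((-21)² + (-38)²)/(-30 - 90) = √(441 + 1444)/(-120) = √1885*(-1/120) = -√1885/120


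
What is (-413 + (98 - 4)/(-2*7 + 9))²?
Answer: 4661281/25 ≈ 1.8645e+5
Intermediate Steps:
(-413 + (98 - 4)/(-2*7 + 9))² = (-413 + 94/(-14 + 9))² = (-413 + 94/(-5))² = (-413 + 94*(-⅕))² = (-413 - 94/5)² = (-2159/5)² = 4661281/25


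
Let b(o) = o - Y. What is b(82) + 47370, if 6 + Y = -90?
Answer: 47548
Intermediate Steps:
Y = -96 (Y = -6 - 90 = -96)
b(o) = 96 + o (b(o) = o - 1*(-96) = o + 96 = 96 + o)
b(82) + 47370 = (96 + 82) + 47370 = 178 + 47370 = 47548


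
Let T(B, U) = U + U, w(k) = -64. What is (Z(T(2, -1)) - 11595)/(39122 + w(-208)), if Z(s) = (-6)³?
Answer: -11811/39058 ≈ -0.30240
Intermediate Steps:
T(B, U) = 2*U
Z(s) = -216
(Z(T(2, -1)) - 11595)/(39122 + w(-208)) = (-216 - 11595)/(39122 - 64) = -11811/39058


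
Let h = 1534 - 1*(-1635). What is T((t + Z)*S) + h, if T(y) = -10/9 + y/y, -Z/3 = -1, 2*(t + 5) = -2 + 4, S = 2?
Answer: 28520/9 ≈ 3168.9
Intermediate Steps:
t = -4 (t = -5 + (-2 + 4)/2 = -5 + (½)*2 = -5 + 1 = -4)
Z = 3 (Z = -3*(-1) = 3)
h = 3169 (h = 1534 + 1635 = 3169)
T(y) = -⅑ (T(y) = -10*⅑ + 1 = -10/9 + 1 = -⅑)
T((t + Z)*S) + h = -⅑ + 3169 = 28520/9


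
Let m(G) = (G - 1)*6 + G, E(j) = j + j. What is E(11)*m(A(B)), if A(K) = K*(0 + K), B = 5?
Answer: 3718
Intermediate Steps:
E(j) = 2*j
A(K) = K² (A(K) = K*K = K²)
m(G) = -6 + 7*G (m(G) = (-1 + G)*6 + G = (-6 + 6*G) + G = -6 + 7*G)
E(11)*m(A(B)) = (2*11)*(-6 + 7*5²) = 22*(-6 + 7*25) = 22*(-6 + 175) = 22*169 = 3718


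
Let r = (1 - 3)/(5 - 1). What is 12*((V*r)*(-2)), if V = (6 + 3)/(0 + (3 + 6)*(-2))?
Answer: -6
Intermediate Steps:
r = -½ (r = -2/4 = -2*¼ = -½ ≈ -0.50000)
V = -½ (V = 9/(0 + 9*(-2)) = 9/(0 - 18) = 9/(-18) = 9*(-1/18) = -½ ≈ -0.50000)
12*((V*r)*(-2)) = 12*(-½*(-½)*(-2)) = 12*((¼)*(-2)) = 12*(-½) = -6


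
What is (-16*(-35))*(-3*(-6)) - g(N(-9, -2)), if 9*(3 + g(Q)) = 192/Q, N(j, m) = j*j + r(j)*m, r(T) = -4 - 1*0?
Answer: 2692097/267 ≈ 10083.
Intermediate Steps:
r(T) = -4 (r(T) = -4 + 0 = -4)
N(j, m) = j² - 4*m (N(j, m) = j*j - 4*m = j² - 4*m)
g(Q) = -3 + 64/(3*Q) (g(Q) = -3 + (192/Q)/9 = -3 + 64/(3*Q))
(-16*(-35))*(-3*(-6)) - g(N(-9, -2)) = (-16*(-35))*(-3*(-6)) - (-3 + 64/(3*((-9)² - 4*(-2)))) = 560*18 - (-3 + 64/(3*(81 + 8))) = 10080 - (-3 + (64/3)/89) = 10080 - (-3 + (64/3)*(1/89)) = 10080 - (-3 + 64/267) = 10080 - 1*(-737/267) = 10080 + 737/267 = 2692097/267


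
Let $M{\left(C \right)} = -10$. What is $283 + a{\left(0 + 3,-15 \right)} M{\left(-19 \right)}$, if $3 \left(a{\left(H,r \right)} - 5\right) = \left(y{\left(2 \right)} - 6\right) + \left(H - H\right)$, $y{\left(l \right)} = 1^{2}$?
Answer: $\frac{749}{3} \approx 249.67$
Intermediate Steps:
$y{\left(l \right)} = 1$
$a{\left(H,r \right)} = \frac{10}{3}$ ($a{\left(H,r \right)} = 5 + \frac{\left(1 - 6\right) + \left(H - H\right)}{3} = 5 + \frac{-5 + 0}{3} = 5 + \frac{1}{3} \left(-5\right) = 5 - \frac{5}{3} = \frac{10}{3}$)
$283 + a{\left(0 + 3,-15 \right)} M{\left(-19 \right)} = 283 + \frac{10}{3} \left(-10\right) = 283 - \frac{100}{3} = \frac{749}{3}$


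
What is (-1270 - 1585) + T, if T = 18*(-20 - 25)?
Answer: -3665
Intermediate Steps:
T = -810 (T = 18*(-45) = -810)
(-1270 - 1585) + T = (-1270 - 1585) - 810 = -2855 - 810 = -3665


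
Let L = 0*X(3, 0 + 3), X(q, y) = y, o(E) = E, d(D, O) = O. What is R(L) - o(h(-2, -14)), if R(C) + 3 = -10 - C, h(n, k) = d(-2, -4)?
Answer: -9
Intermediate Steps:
h(n, k) = -4
L = 0 (L = 0*(0 + 3) = 0*3 = 0)
R(C) = -13 - C (R(C) = -3 + (-10 - C) = -13 - C)
R(L) - o(h(-2, -14)) = (-13 - 1*0) - 1*(-4) = (-13 + 0) + 4 = -13 + 4 = -9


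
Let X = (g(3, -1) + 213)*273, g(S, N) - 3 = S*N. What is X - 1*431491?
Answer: -373342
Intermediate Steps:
g(S, N) = 3 + N*S (g(S, N) = 3 + S*N = 3 + N*S)
X = 58149 (X = ((3 - 1*3) + 213)*273 = ((3 - 3) + 213)*273 = (0 + 213)*273 = 213*273 = 58149)
X - 1*431491 = 58149 - 1*431491 = 58149 - 431491 = -373342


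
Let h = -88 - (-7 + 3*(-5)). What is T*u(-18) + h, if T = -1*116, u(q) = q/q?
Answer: -182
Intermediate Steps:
u(q) = 1
T = -116
h = -66 (h = -88 - (-7 - 15) = -88 - 1*(-22) = -88 + 22 = -66)
T*u(-18) + h = -116*1 - 66 = -116 - 66 = -182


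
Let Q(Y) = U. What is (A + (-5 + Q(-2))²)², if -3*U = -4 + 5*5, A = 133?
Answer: 76729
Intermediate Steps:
U = -7 (U = -(-4 + 5*5)/3 = -(-4 + 25)/3 = -⅓*21 = -7)
Q(Y) = -7
(A + (-5 + Q(-2))²)² = (133 + (-5 - 7)²)² = (133 + (-12)²)² = (133 + 144)² = 277² = 76729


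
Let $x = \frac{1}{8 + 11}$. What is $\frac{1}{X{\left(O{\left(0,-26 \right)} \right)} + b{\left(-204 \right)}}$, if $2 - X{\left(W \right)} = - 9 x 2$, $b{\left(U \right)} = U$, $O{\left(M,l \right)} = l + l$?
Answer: $- \frac{19}{3820} \approx -0.0049738$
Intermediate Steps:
$x = \frac{1}{19} \approx 0.052632$
$O{\left(M,l \right)} = 2 l$
$X{\left(W \right)} = \frac{56}{19}$ ($X{\left(W \right)} = 2 - \left(-9\right) \frac{1}{19} \cdot 2 = 2 - \left(- \frac{9}{19}\right) 2 = 2 - - \frac{18}{19} = 2 + \frac{18}{19} = \frac{56}{19}$)
$\frac{1}{X{\left(O{\left(0,-26 \right)} \right)} + b{\left(-204 \right)}} = \frac{1}{\frac{56}{19} - 204} = \frac{1}{- \frac{3820}{19}} = - \frac{19}{3820}$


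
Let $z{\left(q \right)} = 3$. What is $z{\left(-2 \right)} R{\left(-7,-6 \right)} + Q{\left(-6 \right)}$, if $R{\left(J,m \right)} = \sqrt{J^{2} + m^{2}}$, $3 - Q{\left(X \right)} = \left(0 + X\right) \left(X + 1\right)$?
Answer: $-27 + 3 \sqrt{85} \approx 0.65863$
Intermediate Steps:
$Q{\left(X \right)} = 3 - X \left(1 + X\right)$ ($Q{\left(X \right)} = 3 - \left(0 + X\right) \left(X + 1\right) = 3 - X \left(1 + X\right)$)
$z{\left(-2 \right)} R{\left(-7,-6 \right)} + Q{\left(-6 \right)} = 3 \sqrt{\left(-7\right)^{2} + \left(-6\right)^{2}} - 27 = 3 \sqrt{49 + 36} + \left(3 + 6 - 36\right) = 3 \sqrt{85} + \left(3 + 6 - 36\right) = 3 \sqrt{85} - 27 = -27 + 3 \sqrt{85}$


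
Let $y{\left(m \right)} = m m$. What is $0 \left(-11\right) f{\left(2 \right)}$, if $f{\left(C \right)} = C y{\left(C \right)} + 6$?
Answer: $0$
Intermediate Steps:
$y{\left(m \right)} = m^{2}$
$f{\left(C \right)} = 6 + C^{3}$ ($f{\left(C \right)} = C C^{2} + 6 = C^{3} + 6 = 6 + C^{3}$)
$0 \left(-11\right) f{\left(2 \right)} = 0 \left(-11\right) \left(6 + 2^{3}\right) = 0 \left(6 + 8\right) = 0 \cdot 14 = 0$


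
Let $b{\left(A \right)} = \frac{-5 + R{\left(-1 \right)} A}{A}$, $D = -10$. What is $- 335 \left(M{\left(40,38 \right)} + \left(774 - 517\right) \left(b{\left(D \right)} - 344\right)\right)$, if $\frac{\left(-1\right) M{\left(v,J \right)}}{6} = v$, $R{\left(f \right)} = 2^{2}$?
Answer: $\frac{58619305}{2} \approx 2.931 \cdot 10^{7}$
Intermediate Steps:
$R{\left(f \right)} = 4$
$M{\left(v,J \right)} = - 6 v$
$b{\left(A \right)} = \frac{-5 + 4 A}{A}$
$- 335 \left(M{\left(40,38 \right)} + \left(774 - 517\right) \left(b{\left(D \right)} - 344\right)\right) = - 335 \left(\left(-6\right) 40 + \left(774 - 517\right) \left(\left(4 - \frac{5}{-10}\right) - 344\right)\right) = - 335 \left(-240 + 257 \left(\left(4 - - \frac{1}{2}\right) - 344\right)\right) = - 335 \left(-240 + 257 \left(\left(4 + \frac{1}{2}\right) - 344\right)\right) = - 335 \left(-240 + 257 \left(\frac{9}{2} - 344\right)\right) = - 335 \left(-240 + 257 \left(- \frac{679}{2}\right)\right) = - 335 \left(-240 - \frac{174503}{2}\right) = \left(-335\right) \left(- \frac{174983}{2}\right) = \frac{58619305}{2}$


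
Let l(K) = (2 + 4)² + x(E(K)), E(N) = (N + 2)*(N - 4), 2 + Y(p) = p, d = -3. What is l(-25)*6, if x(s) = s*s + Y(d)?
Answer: 2669520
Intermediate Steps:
Y(p) = -2 + p
E(N) = (-4 + N)*(2 + N) (E(N) = (2 + N)*(-4 + N) = (-4 + N)*(2 + N))
x(s) = -5 + s² (x(s) = s*s + (-2 - 3) = s² - 5 = -5 + s²)
l(K) = 31 + (-8 + K² - 2*K)² (l(K) = (2 + 4)² + (-5 + (-8 + K² - 2*K)²) = 6² + (-5 + (-8 + K² - 2*K)²) = 36 + (-5 + (-8 + K² - 2*K)²) = 31 + (-8 + K² - 2*K)²)
l(-25)*6 = (31 + (8 - 1*(-25)² + 2*(-25))²)*6 = (31 + (8 - 1*625 - 50)²)*6 = (31 + (8 - 625 - 50)²)*6 = (31 + (-667)²)*6 = (31 + 444889)*6 = 444920*6 = 2669520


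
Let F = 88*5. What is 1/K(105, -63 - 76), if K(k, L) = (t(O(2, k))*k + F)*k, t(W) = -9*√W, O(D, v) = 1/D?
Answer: -176/10622325 - 9*√2/505825 ≈ -4.1732e-5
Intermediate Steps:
F = 440
K(k, L) = k*(440 - 9*k*√2/2) (K(k, L) = ((-9*√2/2)*k + 440)*k = (-9*k*√2/2 + 440)*k = (440 - 9*k*√2/2)*k = k*(440 - 9*k*√2/2))
1/K(105, -63 - 76) = 1/((½)*105*(880 - 9*105*√2)) = 1/((½)*105*(880 - 945*√2)) = 1/(46200 - 99225*√2/2)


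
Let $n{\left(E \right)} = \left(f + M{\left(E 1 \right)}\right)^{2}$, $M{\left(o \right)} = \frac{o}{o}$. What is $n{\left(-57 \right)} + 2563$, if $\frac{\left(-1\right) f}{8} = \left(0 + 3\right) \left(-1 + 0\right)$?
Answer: $3188$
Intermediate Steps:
$M{\left(o \right)} = 1$
$f = 24$ ($f = - 8 \left(0 + 3\right) \left(-1 + 0\right) = - 8 \cdot 3 \left(-1\right) = \left(-8\right) \left(-3\right) = 24$)
$n{\left(E \right)} = 625$ ($n{\left(E \right)} = \left(24 + 1\right)^{2} = 25^{2} = 625$)
$n{\left(-57 \right)} + 2563 = 625 + 2563 = 3188$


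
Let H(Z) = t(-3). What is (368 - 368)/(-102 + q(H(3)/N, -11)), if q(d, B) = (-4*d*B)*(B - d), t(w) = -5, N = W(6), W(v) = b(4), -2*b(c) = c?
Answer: 0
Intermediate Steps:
b(c) = -c/2
W(v) = -2 (W(v) = -½*4 = -2)
N = -2
H(Z) = -5
q(d, B) = -4*B*d*(B - d) (q(d, B) = (-4*B*d)*(B - d) = -4*B*d*(B - d))
(368 - 368)/(-102 + q(H(3)/N, -11)) = (368 - 368)/(-102 + 4*(-11)*(-5/(-2))*(-5/(-2) - 1*(-11))) = 0/(-102 + 4*(-11)*(-5*(-½))*(-5*(-½) + 11)) = 0/(-102 + 4*(-11)*(5/2)*(5/2 + 11)) = 0/(-102 + 4*(-11)*(5/2)*(27/2)) = 0/(-102 - 1485) = 0/(-1587) = 0*(-1/1587) = 0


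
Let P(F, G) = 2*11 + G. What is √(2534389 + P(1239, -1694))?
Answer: 3*√281413 ≈ 1591.5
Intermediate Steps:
P(F, G) = 22 + G
√(2534389 + P(1239, -1694)) = √(2534389 + (22 - 1694)) = √(2534389 - 1672) = √2532717 = 3*√281413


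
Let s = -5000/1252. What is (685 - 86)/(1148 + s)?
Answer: 187487/358074 ≈ 0.52360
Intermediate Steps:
s = -1250/313 (s = -5000*1/1252 = -1250/313 ≈ -3.9936)
(685 - 86)/(1148 + s) = (685 - 86)/(1148 - 1250/313) = 599/(358074/313) = 599*(313/358074) = 187487/358074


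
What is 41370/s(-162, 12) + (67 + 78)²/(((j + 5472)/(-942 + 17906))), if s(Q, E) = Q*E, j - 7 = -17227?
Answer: -9636788905/317196 ≈ -30381.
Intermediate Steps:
j = -17220 (j = 7 - 17227 = -17220)
s(Q, E) = E*Q
41370/s(-162, 12) + (67 + 78)²/(((j + 5472)/(-942 + 17906))) = 41370/((12*(-162))) + (67 + 78)²/(((-17220 + 5472)/(-942 + 17906))) = 41370/(-1944) + 145²/((-11748/16964)) = 41370*(-1/1944) + 21025/((-11748*1/16964)) = -6895/324 + 21025/(-2937/4241) = -6895/324 + 21025*(-4241/2937) = -6895/324 - 89167025/2937 = -9636788905/317196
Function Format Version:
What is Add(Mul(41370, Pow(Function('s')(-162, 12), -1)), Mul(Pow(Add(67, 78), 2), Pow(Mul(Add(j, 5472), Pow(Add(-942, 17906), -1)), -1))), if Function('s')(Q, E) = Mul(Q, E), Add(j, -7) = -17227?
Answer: Rational(-9636788905, 317196) ≈ -30381.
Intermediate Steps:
j = -17220 (j = Add(7, -17227) = -17220)
Function('s')(Q, E) = Mul(E, Q)
Add(Mul(41370, Pow(Function('s')(-162, 12), -1)), Mul(Pow(Add(67, 78), 2), Pow(Mul(Add(j, 5472), Pow(Add(-942, 17906), -1)), -1))) = Add(Mul(41370, Pow(Mul(12, -162), -1)), Mul(Pow(Add(67, 78), 2), Pow(Mul(Add(-17220, 5472), Pow(Add(-942, 17906), -1)), -1))) = Add(Mul(41370, Pow(-1944, -1)), Mul(Pow(145, 2), Pow(Mul(-11748, Pow(16964, -1)), -1))) = Add(Mul(41370, Rational(-1, 1944)), Mul(21025, Pow(Mul(-11748, Rational(1, 16964)), -1))) = Add(Rational(-6895, 324), Mul(21025, Pow(Rational(-2937, 4241), -1))) = Add(Rational(-6895, 324), Mul(21025, Rational(-4241, 2937))) = Add(Rational(-6895, 324), Rational(-89167025, 2937)) = Rational(-9636788905, 317196)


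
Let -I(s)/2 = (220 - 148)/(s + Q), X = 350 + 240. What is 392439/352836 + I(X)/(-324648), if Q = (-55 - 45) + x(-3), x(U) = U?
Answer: 10638899189/9565266348 ≈ 1.1122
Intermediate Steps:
X = 590
Q = -103 (Q = (-55 - 45) - 3 = -100 - 3 = -103)
I(s) = -144/(-103 + s) (I(s) = -2*(220 - 148)/(s - 103) = -144/(-103 + s))
392439/352836 + I(X)/(-324648) = 392439/352836 - 144/(-103 + 590)/(-324648) = 392439*(1/352836) - 144/487*(-1/324648) = 130813/117612 - 144*1/487*(-1/324648) = 130813/117612 - 144/487*(-1/324648) = 130813/117612 + 2/2195883 = 10638899189/9565266348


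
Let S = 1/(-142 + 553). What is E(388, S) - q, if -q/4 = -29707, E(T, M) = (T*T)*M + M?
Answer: -48687763/411 ≈ -1.1846e+5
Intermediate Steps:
S = 1/411 ≈ 0.0024331
E(T, M) = M + M*T**2 (E(T, M) = T**2*M + M = M*T**2 + M = M + M*T**2)
q = 118828 (q = -4*(-29707) = 118828)
E(388, S) - q = (1 + 388**2)/411 - 1*118828 = (1 + 150544)/411 - 118828 = (1/411)*150545 - 118828 = 150545/411 - 118828 = -48687763/411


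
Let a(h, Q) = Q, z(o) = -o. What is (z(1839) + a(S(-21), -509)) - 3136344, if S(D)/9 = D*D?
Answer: -3138692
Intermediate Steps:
S(D) = 9*D**2 (S(D) = 9*(D*D) = 9*D**2)
(z(1839) + a(S(-21), -509)) - 3136344 = (-1*1839 - 509) - 3136344 = (-1839 - 509) - 3136344 = -2348 - 3136344 = -3138692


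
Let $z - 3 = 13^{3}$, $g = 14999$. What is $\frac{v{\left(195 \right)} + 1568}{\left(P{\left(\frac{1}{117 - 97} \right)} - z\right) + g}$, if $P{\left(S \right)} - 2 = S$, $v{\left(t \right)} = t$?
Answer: $\frac{35260}{256021} \approx 0.13772$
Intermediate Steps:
$P{\left(S \right)} = 2 + S$
$z = 2200$ ($z = 3 + 13^{3} = 3 + 2197 = 2200$)
$\frac{v{\left(195 \right)} + 1568}{\left(P{\left(\frac{1}{117 - 97} \right)} - z\right) + g} = \frac{195 + 1568}{\left(\left(2 + \frac{1}{117 - 97}\right) - 2200\right) + 14999} = \frac{1763}{\left(\left(2 + \frac{1}{20}\right) - 2200\right) + 14999} = \frac{1763}{\left(\frac{41}{20} - 2200\right) + 14999} = \frac{1763}{- \frac{43959}{20} + 14999} = \frac{1763}{\frac{256021}{20}} = 1763 \cdot \frac{20}{256021} = \frac{35260}{256021}$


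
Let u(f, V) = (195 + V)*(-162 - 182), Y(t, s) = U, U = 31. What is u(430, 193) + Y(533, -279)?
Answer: -133441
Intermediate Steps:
Y(t, s) = 31
u(f, V) = -67080 - 344*V (u(f, V) = (195 + V)*(-344) = -67080 - 344*V)
u(430, 193) + Y(533, -279) = (-67080 - 344*193) + 31 = (-67080 - 66392) + 31 = -133472 + 31 = -133441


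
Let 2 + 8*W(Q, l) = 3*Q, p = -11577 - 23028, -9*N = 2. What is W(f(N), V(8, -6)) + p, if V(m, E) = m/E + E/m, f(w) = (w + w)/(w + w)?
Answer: -276839/8 ≈ -34605.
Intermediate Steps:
N = -2/9 (N = -1/9*2 = -2/9 ≈ -0.22222)
f(w) = 1 (f(w) = (2*w)/((2*w)) = (2*w)*(1/(2*w)) = 1)
V(m, E) = E/m + m/E
p = -34605
W(Q, l) = -1/4 + 3*Q/8 (W(Q, l) = -1/4 + (3*Q)/8 = -1/4 + 3*Q/8)
W(f(N), V(8, -6)) + p = (-1/4 + (3/8)*1) - 34605 = (-1/4 + 3/8) - 34605 = 1/8 - 34605 = -276839/8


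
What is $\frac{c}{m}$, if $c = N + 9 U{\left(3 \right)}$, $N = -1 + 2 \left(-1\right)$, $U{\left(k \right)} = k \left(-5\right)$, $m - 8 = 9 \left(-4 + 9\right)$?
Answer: $- \frac{138}{53} \approx -2.6038$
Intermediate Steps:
$m = 53$ ($m = 8 + 9 \left(-4 + 9\right) = 8 + 9 \cdot 5 = 8 + 45 = 53$)
$U{\left(k \right)} = - 5 k$
$N = -3$ ($N = -1 - 2 = -3$)
$c = -138$ ($c = -3 + 9 \left(\left(-5\right) 3\right) = -3 + 9 \left(-15\right) = -3 - 135 = -138$)
$\frac{c}{m} = - \frac{138}{53}$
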